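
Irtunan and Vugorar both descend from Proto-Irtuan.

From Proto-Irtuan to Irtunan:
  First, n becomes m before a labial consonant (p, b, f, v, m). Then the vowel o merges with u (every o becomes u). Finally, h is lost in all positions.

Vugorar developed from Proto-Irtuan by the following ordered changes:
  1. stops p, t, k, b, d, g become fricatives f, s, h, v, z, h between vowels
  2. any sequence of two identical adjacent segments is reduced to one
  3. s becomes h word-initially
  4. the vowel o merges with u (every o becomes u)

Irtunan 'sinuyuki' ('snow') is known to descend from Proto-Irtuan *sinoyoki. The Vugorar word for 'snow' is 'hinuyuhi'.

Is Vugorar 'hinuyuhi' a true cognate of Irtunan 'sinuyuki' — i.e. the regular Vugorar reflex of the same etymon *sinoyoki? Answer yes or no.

yes

Derive the expected Vugorar reflex of *sinoyoki:
Vugorar: *sinoyoki
  sinoyoki → sinoyohi   [intervocalic lenition]
  sinoyohi (rule 2 does not apply)
  sinoyohi → hinoyohi   [debuccalisation]
  hinoyohi → hinuyuhi   [vowel merger]
  giving Vugorar hinuyuhi.
Vugorar 'hinuyuhi' matches the regular reflex exactly, so the pair is cognate.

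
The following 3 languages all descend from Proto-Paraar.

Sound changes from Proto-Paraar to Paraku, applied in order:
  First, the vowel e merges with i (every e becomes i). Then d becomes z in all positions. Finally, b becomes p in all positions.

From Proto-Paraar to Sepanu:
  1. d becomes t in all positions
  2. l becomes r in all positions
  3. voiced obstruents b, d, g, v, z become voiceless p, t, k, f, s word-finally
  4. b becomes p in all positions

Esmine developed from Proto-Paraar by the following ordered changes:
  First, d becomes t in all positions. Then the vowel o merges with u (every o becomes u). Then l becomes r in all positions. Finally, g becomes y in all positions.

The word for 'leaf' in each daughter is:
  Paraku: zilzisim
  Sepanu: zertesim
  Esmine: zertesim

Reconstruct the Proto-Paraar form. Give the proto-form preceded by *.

Position 4: Paraku has z, Sepanu has t, Esmine has t. Taking the neighbouring segments as reconstructed: Paraku z could go back to *d or *z; Sepanu t could go back to *t or *d; Esmine t could go back to *t or *d — the one source consistent with every daughter is *d.
Position 3: Paraku has l, Sepanu has r, Esmine has r. Paraku preserves l here (none of its changes turn any other segment into l), so the proto-segment is *l.
This points to *zeldesim. Verify forward in each daughter:
Paraku: *zeldesim > zildisim > zilzisim  (by vowel merger, unconditioned shift)
Sepanu: start from *zeldesim.
  rule 1 (unconditioned shift): zeldesim → zeltesim
  rule 2 (unconditioned shift): zeltesim → zertesim
  rule 3: no change — zertesim
  rule 4: no change — zertesim
  ⇒ Sepanu zertesim
Esmine: start from *zeldesim.
  rule 1 (unconditioned shift): zeldesim → zeltesim
  rule 2: no change — zeltesim
  rule 3 (unconditioned shift): zeltesim → zertesim
  rule 4: no change — zertesim
  ⇒ Esmine zertesim
No other proto-form is consistent with every reflex, so the reconstruction is *zeldesim.

*zeldesim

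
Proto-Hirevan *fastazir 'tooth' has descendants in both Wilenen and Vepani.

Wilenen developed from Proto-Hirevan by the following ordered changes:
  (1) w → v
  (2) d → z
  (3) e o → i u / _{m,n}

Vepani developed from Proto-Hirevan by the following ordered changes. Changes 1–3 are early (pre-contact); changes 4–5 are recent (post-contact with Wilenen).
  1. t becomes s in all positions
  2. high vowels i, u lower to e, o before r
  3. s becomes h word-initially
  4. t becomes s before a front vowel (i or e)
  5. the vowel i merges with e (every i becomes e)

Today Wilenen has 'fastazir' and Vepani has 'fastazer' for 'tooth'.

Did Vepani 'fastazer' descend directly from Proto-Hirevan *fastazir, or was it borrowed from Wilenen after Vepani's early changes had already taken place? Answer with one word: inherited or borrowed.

If inherited, *fastazir would pass through all of Vepani's changes:
Vepani: *fastazir > fassazir > fassazer  (by unconditioned shift, pre-rhotic lowering)
If borrowed from Wilenen 'fastazir' after the early changes, it would undergo only the recent ones:
  rule 4 (palatalisation): no change (fastazir)
  rule 5 (vowel merger): fastazir → fastazer
  ⇒ as a loan: fastazer
Vepani 'fastazer' matches the loan outcome 'fastazer', not the inherited 'fassazer' — it skipped the early Vepani changes, so it was borrowed from Wilenen.

borrowed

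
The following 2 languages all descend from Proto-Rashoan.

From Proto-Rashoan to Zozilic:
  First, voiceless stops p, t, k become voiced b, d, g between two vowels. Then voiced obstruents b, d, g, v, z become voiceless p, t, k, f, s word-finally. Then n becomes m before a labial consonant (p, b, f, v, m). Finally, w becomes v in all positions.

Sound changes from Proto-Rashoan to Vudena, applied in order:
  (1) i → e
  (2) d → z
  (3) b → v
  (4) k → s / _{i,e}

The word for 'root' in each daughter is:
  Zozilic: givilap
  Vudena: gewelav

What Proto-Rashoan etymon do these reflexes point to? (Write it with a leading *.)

*giwilab

Position 3: Zozilic has v, Vudena has w. Vudena preserves w here (none of its changes turn any other segment into w), so the proto-segment is *w.
Position 7: Zozilic has p, Vudena has v. Taking the neighbouring segments as reconstructed: Zozilic p could go back to *p or *b; Vudena v could go back to *b or *v — the one source consistent with every daughter is *b.
Position 4: Zozilic has i, Vudena has e. Zozilic preserves i here (none of its changes turn any other segment into i), so the proto-segment is *i.
Verify the candidate proto-form against each daughter:
Zozilic: *giwilab > giwilap > givilap  (by final devoicing, unconditioned shift)
Vudena: *giwilab
  giwilab → gewelab   [vowel merger]
  gewelab (rule 2 does not apply)
  gewelab → gewelav   [unconditioned shift]
  gewelav (rule 4 does not apply)
  giving Vudena gewelav.
Only *giwilab yields all of Zozilic givilap, Vudena gewelav.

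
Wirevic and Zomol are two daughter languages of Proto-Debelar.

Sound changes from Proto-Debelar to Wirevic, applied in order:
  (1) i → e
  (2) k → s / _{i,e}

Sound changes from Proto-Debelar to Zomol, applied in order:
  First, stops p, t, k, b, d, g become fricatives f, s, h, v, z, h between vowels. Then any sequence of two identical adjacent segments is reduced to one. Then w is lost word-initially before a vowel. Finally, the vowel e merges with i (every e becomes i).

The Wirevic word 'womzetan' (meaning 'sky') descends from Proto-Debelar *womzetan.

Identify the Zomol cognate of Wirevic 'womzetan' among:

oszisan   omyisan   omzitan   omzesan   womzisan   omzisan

Zomol: *womzetan
  womzetan → womzesan   [intervocalic lenition]
  womzesan (rule 2 does not apply)
  womzesan → omzesan   [glide loss]
  omzesan → omzisan   [vowel merger]
  giving Zomol omzisan.
The other candidates each miss or misapply at least one Zomol change.

omzisan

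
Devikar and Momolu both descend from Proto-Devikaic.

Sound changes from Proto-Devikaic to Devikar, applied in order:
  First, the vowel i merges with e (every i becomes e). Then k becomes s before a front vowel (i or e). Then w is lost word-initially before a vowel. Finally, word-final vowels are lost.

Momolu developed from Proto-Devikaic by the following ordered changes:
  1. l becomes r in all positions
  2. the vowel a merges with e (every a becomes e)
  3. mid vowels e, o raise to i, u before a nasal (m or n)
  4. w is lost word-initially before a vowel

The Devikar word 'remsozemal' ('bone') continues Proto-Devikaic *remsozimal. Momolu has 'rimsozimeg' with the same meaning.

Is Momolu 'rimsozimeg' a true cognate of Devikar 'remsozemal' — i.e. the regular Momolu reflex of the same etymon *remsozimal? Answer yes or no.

no

Derive the expected Momolu reflex of *remsozimal:
Momolu: *remsozimal
  remsozimal → remsozimar   [unconditioned shift]
  remsozimar → remsozimer   [vowel merger]
  remsozimer → rimsozimer   [pre-nasal raising]
  rimsozimer (rule 4 does not apply)
  giving Momolu rimsozimer.
The regular Momolu reflex would be 'rimsozimer', but the attested form is 'rimsozimeg'. The correspondence is irregular, so they are not cognates (the Momolu form has a different source).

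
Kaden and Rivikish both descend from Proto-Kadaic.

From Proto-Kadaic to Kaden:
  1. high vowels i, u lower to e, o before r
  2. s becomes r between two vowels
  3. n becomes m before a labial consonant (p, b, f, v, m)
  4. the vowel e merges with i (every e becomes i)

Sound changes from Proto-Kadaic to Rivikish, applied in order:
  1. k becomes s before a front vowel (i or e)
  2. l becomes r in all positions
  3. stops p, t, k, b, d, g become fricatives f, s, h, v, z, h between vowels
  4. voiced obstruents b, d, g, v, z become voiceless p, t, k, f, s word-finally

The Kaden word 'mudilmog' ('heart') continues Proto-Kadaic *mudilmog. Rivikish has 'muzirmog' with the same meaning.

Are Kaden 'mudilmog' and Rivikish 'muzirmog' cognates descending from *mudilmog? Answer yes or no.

Derive the expected Rivikish reflex of *mudilmog:
Rivikish: *mudilmog > mudirmog > muzirmog > muzirmok  (by unconditioned shift, intervocalic lenition, final devoicing)
The regular Rivikish reflex would be 'muzirmok', but the attested form is 'muzirmog'. The correspondence is irregular, so they are not cognates (the Rivikish form has a different source).

no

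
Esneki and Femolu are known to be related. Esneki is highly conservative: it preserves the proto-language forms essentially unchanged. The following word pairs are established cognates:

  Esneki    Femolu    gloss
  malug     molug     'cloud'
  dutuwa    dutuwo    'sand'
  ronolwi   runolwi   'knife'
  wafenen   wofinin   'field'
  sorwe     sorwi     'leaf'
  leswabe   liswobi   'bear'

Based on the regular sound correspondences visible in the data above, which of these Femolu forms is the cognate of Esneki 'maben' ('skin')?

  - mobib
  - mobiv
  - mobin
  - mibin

leswabe ~ liswobi — Esneki a corresponds to Femolu o after a consonant, before a labial obstruent.
wafenen ~ wofinin — Esneki e corresponds to Femolu i after a consonant, before a nasal.
Applying these to Esneki 'maben':
  maben → moben   (a→o after a consonant, before a labial obstruent)
  moben → mobin   (e→i after a consonant, before a nasal)
So the Femolu cognate is 'mobin'.

mobin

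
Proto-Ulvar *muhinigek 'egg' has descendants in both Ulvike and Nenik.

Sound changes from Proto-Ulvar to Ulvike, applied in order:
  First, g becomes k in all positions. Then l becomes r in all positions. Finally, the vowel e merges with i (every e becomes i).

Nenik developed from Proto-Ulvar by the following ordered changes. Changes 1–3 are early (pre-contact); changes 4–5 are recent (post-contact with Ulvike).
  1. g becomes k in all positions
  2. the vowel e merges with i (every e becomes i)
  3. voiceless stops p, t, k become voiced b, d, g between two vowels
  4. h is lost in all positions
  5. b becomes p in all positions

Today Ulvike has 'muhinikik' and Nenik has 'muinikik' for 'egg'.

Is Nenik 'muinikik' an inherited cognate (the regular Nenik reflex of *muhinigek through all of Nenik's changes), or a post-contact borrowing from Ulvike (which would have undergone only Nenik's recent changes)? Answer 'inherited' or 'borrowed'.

If inherited, *muhinigek would pass through all of Nenik's changes:
Nenik: *muhinigek
  muhinigek → muhinikek   [unconditioned shift]
  muhinikek → muhinikik   [vowel merger]
  muhinikik → muhinigik   [intervocalic voicing]
  muhinigik → muinigik   [h-loss]
  muinigik (rule 5 does not apply)
  giving Nenik muinigik.
If borrowed from Ulvike 'muhinikik' after the early changes, it would undergo only the recent ones:
  rule 4 (h-loss): muhinikik → muinikik
  rule 5 (unconditioned shift): no change (muinikik)
  ⇒ as a loan: muinikik
Nenik 'muinikik' matches the loan outcome 'muinikik', not the inherited 'muinigik' — it skipped the early Nenik changes, so it was borrowed from Ulvike.

borrowed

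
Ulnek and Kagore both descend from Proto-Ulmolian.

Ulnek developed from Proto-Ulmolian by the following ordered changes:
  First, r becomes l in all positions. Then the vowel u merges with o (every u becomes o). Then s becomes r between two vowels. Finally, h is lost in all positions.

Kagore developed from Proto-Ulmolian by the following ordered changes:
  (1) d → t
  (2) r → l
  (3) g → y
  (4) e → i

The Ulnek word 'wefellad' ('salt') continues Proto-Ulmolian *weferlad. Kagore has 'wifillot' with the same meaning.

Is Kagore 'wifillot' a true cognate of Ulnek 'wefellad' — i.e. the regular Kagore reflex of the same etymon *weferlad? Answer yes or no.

no

Derive the expected Kagore reflex of *weferlad:
Kagore: start from *weferlad.
  rule 1 (unconditioned shift): weferlad → weferlat
  rule 2 (unconditioned shift): weferlat → wefellat
  rule 3: no change — wefellat
  rule 4 (vowel merger): wefellat → wifillat
  ⇒ Kagore wifillat
The regular Kagore reflex would be 'wifillat', but the attested form is 'wifillot'. The correspondence is irregular, so they are not cognates (the Kagore form has a different source).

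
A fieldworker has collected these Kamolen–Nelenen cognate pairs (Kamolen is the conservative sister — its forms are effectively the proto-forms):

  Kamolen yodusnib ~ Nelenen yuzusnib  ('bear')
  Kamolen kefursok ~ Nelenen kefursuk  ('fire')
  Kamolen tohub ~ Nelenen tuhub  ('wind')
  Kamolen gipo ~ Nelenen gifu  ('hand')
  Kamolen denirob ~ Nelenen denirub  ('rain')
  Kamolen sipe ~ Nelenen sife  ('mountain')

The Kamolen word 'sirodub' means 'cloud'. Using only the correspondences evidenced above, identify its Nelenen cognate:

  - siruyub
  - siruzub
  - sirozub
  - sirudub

siruzub

yodusnib ~ yuzusnib, kefursok ~ kefursuk — Kamolen o corresponds to Nelenen u after a consonant, before a consonant other than r, m, n, p, b, f, v.
yodusnib ~ yuzusnib — Kamolen d corresponds to Nelenen z between vowels (before a back vowel).
Applying these to Kamolen 'sirodub':
  sirodub → sirudub   (o→u after a consonant, before a consonant other than r, m, n, p, b, f, v)
  sirudub → siruzub   (d→z between vowels (before a back vowel))
So the Nelenen cognate is 'siruzub'.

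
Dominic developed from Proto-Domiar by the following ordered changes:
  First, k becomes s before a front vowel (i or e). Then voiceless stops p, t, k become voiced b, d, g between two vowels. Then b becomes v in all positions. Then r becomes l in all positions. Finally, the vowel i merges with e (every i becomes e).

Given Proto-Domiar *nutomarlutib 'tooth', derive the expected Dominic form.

Dominic: start from *nutomarlutib.
  rule 1: no change — nutomarlutib
  rule 2 (intervocalic voicing): nutomarlutib → nudomarludib
  rule 3 (unconditioned shift): nudomarludib → nudomarludiv
  rule 4 (unconditioned shift): nudomarludiv → nudomalludiv
  rule 5 (vowel merger): nudomalludiv → nudomalludev
  ⇒ Dominic nudomalludev

nudomalludev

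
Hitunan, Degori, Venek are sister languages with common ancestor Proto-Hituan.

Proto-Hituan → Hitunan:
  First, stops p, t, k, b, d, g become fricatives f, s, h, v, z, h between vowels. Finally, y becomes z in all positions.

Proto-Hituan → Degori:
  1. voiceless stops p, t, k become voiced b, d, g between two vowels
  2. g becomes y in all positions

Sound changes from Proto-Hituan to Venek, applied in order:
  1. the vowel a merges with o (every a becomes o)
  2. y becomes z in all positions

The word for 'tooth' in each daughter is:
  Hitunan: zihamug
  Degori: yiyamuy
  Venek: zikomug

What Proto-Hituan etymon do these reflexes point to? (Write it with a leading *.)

*yikamug

Position 7: Hitunan has g, Degori has y, Venek has g. Hitunan preserves g here (none of its changes turn any other segment into g), so the proto-segment is *g.
Position 4: Hitunan has a, Degori has a, Venek has o. Hitunan preserves a here (none of its changes turn any other segment into a), so the proto-segment is *a.
Position 1: Hitunan has z, Degori has y, Venek has z. Taking the neighbouring segments as reconstructed: Hitunan z could go back to *z or *y; Degori y could go back to *g or *y; Venek z could go back to *z or *y — the one source consistent with every daughter is *y.
Continuing position by position gives *yikamug; check it forward:
Hitunan: *yikamug
  yikamug → yihamug   [intervocalic lenition]
  yihamug → zihamug   [unconditioned shift]
  giving Hitunan zihamug.
Degori: start from *yikamug.
  rule 1 (intervocalic voicing): yikamug → yigamug
  rule 2 (unconditioned shift): yigamug → yiyamuy
  ⇒ Degori yiyamuy
Venek: *yikamug > yikomug > zikomug  (by vowel merger, unconditioned shift)
Only *yikamug yields all of Hitunan zihamug, Degori yiyamuy, Venek zikomug.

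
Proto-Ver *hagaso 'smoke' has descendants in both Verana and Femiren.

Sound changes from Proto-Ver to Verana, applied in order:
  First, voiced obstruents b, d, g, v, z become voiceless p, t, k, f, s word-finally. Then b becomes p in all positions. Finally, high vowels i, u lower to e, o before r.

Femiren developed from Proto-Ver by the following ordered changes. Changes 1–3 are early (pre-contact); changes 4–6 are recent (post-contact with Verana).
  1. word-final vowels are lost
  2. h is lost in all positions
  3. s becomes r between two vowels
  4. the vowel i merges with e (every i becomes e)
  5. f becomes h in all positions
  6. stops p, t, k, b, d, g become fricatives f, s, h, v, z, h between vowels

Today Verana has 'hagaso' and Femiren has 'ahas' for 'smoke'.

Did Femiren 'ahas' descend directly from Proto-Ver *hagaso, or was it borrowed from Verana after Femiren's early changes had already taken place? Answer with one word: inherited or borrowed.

inherited

If inherited, *hagaso would pass through all of Femiren's changes:
Femiren: start from *hagaso.
  rule 1 (apocope): hagaso → hagas
  rule 2 (h-loss): hagas → agas
  rule 3: no change — agas
  rule 4: no change — agas
  rule 5: no change — agas
  rule 6 (intervocalic lenition): agas → ahas
  ⇒ Femiren ahas
If borrowed from Verana 'hagaso' after the early changes, it would undergo only the recent ones:
  rule 4 (vowel merger): no change (hagaso)
  rule 5 (unconditioned shift): no change (hagaso)
  rule 6 (intervocalic lenition): hagaso → hahaso
  ⇒ as a loan: hahaso
Femiren 'ahas' matches the inherited outcome exactly, so it is an inherited cognate, not a loan.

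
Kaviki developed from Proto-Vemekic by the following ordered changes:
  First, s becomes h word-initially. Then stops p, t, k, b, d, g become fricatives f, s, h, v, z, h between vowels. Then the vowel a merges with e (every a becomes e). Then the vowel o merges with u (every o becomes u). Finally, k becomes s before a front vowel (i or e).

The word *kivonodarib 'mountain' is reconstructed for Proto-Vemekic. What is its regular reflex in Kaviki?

Kaviki: *kivonodarib
  kivonodarib (rule 1 does not apply)
  kivonodarib → kivonozarib   [intervocalic lenition]
  kivonozarib → kivonozerib   [vowel merger]
  kivonozerib → kivunuzerib   [vowel merger]
  kivunuzerib → sivunuzerib   [palatalisation]
  giving Kaviki sivunuzerib.

sivunuzerib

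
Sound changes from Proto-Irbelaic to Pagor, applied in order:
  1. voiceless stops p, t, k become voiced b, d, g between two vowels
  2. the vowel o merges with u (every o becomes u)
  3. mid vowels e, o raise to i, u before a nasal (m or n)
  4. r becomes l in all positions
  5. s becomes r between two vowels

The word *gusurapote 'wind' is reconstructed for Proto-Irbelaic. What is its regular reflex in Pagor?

gurulabude

Pagor: *gusurapote > gusurabode > gusurabude > gusulabude > gurulabude  (by intervocalic voicing, vowel merger, unconditioned shift, rhotacism)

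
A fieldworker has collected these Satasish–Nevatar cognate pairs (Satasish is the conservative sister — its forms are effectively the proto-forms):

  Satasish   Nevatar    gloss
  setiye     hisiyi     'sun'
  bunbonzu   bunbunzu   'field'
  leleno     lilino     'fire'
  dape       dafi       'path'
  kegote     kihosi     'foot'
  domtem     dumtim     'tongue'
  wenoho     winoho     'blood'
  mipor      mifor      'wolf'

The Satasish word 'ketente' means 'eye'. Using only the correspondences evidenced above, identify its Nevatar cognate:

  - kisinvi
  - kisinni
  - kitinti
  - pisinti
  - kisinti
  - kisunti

setiye ~ hisiyi, leleno ~ lilino — Satasish e corresponds to Nevatar i after a consonant, before a consonant other than r, m, n, p, b, f, v.
kegote ~ kihosi — Satasish t corresponds to Nevatar s between vowels (before a front vowel).
leleno ~ lilino, wenoho ~ winoho — Satasish e corresponds to Nevatar i after a consonant, before a nasal.
setiye ~ hisiyi, dape ~ dafi — Satasish e corresponds to Nevatar i word-finally.
Applying these to Satasish 'ketente':
  ketente → kitente   (e→i after a consonant, before a consonant other than r, m, n, p, b, f, v)
  kitente → kisente   (t→s between vowels (before a front vowel))
  kisente → kisinte   (e→i after a consonant, before a nasal)
  kisinte → kisinti   (e→i word-finally)
So the Nevatar cognate is 'kisinti'.

kisinti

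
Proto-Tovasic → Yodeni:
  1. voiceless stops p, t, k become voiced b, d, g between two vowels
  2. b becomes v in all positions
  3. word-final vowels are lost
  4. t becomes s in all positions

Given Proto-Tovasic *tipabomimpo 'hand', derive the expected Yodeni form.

sivavomimp

Yodeni: start from *tipabomimpo.
  rule 1 (intervocalic voicing): tipabomimpo → tibabomimpo
  rule 2 (unconditioned shift): tibabomimpo → tivavomimpo
  rule 3 (apocope): tivavomimpo → tivavomimp
  rule 4 (unconditioned shift): tivavomimp → sivavomimp
  ⇒ Yodeni sivavomimp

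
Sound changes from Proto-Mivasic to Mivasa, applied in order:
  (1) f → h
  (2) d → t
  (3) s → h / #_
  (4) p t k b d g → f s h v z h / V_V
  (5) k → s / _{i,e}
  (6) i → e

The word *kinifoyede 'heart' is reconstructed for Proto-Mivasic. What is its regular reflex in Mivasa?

Mivasa: *kinifoyede
  kinifoyede → kinihoyede   [unconditioned shift]
  kinihoyede → kinihoyete   [unconditioned shift]
  kinihoyete (rule 3 does not apply)
  kinihoyete → kinihoyese   [intervocalic lenition]
  kinihoyese → sinihoyese   [palatalisation]
  sinihoyese → senehoyese   [vowel merger]
  giving Mivasa senehoyese.

senehoyese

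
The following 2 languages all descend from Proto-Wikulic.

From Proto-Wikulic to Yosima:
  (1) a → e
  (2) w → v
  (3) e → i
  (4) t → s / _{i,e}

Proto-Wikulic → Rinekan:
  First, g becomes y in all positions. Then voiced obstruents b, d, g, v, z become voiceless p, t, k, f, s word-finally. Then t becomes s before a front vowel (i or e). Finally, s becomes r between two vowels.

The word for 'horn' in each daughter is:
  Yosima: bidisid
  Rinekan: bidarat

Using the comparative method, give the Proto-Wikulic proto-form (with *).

Position 4: Yosima has i, Rinekan has a. Rinekan preserves a here (none of its changes turn any other segment into a), so the proto-segment is *a.
Position 6: Yosima has i, Rinekan has a. Rinekan preserves a here (none of its changes turn any other segment into a), so the proto-segment is *a.
This points to *bidasad. Verify forward in each daughter:
Yosima: start from *bidasad.
  rule 1 (vowel merger): bidasad → bidesed
  rule 2: no change — bidesed
  rule 3 (vowel merger): bidesed → bidisid
  rule 4: no change — bidisid
  ⇒ Yosima bidisid
Rinekan: *bidasad
  bidasad (rule 1 does not apply)
  bidasad → bidasat   [final devoicing]
  bidasat (rule 3 does not apply)
  bidasat → bidarat   [rhotacism]
  giving Rinekan bidarat.
*bidasad is the unique common source.

*bidasad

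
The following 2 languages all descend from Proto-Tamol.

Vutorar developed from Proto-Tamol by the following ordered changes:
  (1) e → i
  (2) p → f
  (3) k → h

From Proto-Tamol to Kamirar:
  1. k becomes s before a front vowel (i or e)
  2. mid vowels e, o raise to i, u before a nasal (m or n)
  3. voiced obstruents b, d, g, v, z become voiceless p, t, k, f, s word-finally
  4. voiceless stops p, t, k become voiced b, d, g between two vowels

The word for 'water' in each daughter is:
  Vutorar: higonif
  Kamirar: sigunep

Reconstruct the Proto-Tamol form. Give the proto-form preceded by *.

Position 6: Vutorar has i, Kamirar has e. Kamirar preserves e here (none of its changes turn any other segment into e), so the proto-segment is *e.
Position 7: Vutorar has f, Kamirar has p. Taking the neighbouring segments as reconstructed: Vutorar f could go back to *p or *f; Kamirar p could go back to *p or *b — the one source consistent with every daughter is *p.
Position 1: Vutorar has h, Kamirar has s. Taking the neighbouring segments as reconstructed: Vutorar h could go back to *k or *h; Kamirar s could go back to *k or *s — the one source consistent with every daughter is *k.
Continuing position by position gives *kigonep; check it forward:
Vutorar: start from *kigonep.
  rule 1 (vowel merger): kigonep → kigonip
  rule 2 (unconditioned shift): kigonip → kigonif
  rule 3 (unconditioned shift): kigonif → higonif
  ⇒ Vutorar higonif
Kamirar: start from *kigonep.
  rule 1 (palatalisation): kigonep → sigonep
  rule 2 (pre-nasal raising): sigonep → sigunep
  rule 3: no change — sigunep
  rule 4: no change — sigunep
  ⇒ Kamirar sigunep
Only *kigonep yields all of Vutorar higonif, Kamirar sigunep.

*kigonep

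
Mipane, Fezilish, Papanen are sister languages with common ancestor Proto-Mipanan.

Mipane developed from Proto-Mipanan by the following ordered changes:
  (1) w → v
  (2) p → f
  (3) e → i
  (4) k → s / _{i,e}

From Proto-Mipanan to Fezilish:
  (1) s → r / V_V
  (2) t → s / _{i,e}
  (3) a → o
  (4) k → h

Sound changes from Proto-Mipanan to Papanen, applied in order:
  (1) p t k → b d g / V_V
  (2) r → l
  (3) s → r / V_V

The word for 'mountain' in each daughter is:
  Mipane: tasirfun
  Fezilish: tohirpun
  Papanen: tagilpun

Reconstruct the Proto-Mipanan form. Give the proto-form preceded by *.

*takirpun

Position 6: Mipane has f, Fezilish has p, Papanen has p. Fezilish preserves p here (none of its changes turn any other segment into p), so the proto-segment is *p.
Position 5: Mipane has r, Fezilish has r, Papanen has l. Mipane preserves r here (none of its changes turn any other segment into r), so the proto-segment is *r.
Verify the candidate proto-form against each daughter:
Mipane: *takirpun > takirfun > tasirfun  (by unconditioned shift, palatalisation)
Fezilish: *takirpun > tokirpun > tohirpun  (by vowel merger, unconditioned shift)
Papanen: *takirpun > tagirpun > tagilpun  (by intervocalic voicing, unconditioned shift)
*takirpun is the unique common source.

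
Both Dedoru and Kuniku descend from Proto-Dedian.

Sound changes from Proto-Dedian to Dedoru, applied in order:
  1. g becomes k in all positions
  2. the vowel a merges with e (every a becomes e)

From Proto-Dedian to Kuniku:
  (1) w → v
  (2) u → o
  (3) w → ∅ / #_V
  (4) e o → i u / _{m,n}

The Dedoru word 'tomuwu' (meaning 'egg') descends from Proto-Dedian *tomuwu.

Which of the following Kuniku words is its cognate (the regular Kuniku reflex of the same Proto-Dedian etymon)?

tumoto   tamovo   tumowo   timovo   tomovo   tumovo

Kuniku: *tomuwu > tomuvu > tomovo > tumovo  (by unconditioned shift, vowel merger, pre-nasal raising)
Only 'tumovo' matches the regular Kuniku development of *tomuwu.

tumovo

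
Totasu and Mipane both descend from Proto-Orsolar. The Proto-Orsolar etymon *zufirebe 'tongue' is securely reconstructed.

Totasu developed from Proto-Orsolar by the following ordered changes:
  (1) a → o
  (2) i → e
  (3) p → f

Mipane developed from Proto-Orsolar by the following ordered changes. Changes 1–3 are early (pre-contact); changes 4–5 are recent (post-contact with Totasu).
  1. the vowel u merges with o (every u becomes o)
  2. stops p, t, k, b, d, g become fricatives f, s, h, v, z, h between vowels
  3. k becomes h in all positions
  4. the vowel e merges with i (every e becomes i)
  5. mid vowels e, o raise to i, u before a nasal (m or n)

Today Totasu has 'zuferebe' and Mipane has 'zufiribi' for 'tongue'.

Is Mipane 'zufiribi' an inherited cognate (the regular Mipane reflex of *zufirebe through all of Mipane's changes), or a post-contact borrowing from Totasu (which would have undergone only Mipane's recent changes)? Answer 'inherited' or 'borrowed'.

borrowed

If inherited, *zufirebe would pass through all of Mipane's changes:
Mipane: *zufirebe
  zufirebe → zofirebe   [vowel merger]
  zofirebe → zofireve   [intervocalic lenition]
  zofireve (rule 3 does not apply)
  zofireve → zofirivi   [vowel merger]
  zofirivi (rule 5 does not apply)
  giving Mipane zofirivi.
If borrowed from Totasu 'zuferebe' after the early changes, it would undergo only the recent ones:
  rule 4 (vowel merger): zuferebe → zufiribi
  rule 5 (pre-nasal raising): no change (zufiribi)
  ⇒ as a loan: zufiribi
Mipane 'zufiribi' matches the loan outcome 'zufiribi', not the inherited 'zofirivi' — it skipped the early Mipane changes, so it was borrowed from Totasu.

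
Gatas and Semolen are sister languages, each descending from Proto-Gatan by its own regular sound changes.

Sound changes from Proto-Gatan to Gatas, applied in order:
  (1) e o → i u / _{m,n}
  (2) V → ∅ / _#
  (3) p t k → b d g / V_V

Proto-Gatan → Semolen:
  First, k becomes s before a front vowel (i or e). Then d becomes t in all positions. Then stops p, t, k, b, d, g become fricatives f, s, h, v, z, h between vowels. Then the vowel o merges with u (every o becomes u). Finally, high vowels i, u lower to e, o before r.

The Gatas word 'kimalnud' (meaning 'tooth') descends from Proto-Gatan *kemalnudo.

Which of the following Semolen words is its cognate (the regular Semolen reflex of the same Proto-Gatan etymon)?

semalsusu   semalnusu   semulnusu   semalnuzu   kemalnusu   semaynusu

Semolen: start from *kemalnudo.
  rule 1 (palatalisation): kemalnudo → semalnudo
  rule 2 (unconditioned shift): semalnudo → semalnuto
  rule 3 (intervocalic lenition): semalnuto → semalnuso
  rule 4 (vowel merger): semalnuso → semalnusu
  rule 5: no change — semalnusu
  ⇒ Semolen semalnusu
The other candidates each miss or misapply at least one Semolen change.

semalnusu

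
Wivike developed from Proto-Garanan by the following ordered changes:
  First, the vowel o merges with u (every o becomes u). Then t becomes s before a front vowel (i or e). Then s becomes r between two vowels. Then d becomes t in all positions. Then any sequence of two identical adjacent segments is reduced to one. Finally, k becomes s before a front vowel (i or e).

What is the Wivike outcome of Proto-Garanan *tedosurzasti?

Wivike: *tedosurzasti > tedusurzasti > sedusurzassi > sedururzassi > setururzassi > setururzasi  (by vowel merger, palatalisation, rhotacism, unconditioned shift, degemination)

setururzasi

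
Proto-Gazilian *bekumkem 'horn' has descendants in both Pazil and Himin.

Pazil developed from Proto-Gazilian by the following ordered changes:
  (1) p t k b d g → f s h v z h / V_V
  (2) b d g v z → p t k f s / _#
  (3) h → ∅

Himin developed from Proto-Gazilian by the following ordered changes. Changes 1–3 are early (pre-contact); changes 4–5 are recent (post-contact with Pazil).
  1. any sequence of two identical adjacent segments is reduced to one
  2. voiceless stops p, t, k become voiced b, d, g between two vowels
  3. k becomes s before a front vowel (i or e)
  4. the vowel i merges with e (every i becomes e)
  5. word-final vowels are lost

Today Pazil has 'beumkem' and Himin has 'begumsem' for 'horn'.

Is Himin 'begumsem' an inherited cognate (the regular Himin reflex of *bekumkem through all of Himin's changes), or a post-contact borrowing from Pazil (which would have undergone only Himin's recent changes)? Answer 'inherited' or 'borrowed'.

inherited

If inherited, *bekumkem would pass through all of Himin's changes:
Himin: *bekumkem
  bekumkem (rule 1 does not apply)
  bekumkem → begumkem   [intervocalic voicing]
  begumkem → begumsem   [palatalisation]
  begumsem (rule 4 does not apply)
  begumsem (rule 5 does not apply)
  giving Himin begumsem.
If borrowed from Pazil 'beumkem' after the early changes, it would undergo only the recent ones:
  rule 4 (vowel merger): no change (beumkem)
  rule 5 (apocope): no change (beumkem)
  ⇒ as a loan: beumkem
Himin 'begumsem' matches the inherited outcome exactly, so it is an inherited cognate, not a loan.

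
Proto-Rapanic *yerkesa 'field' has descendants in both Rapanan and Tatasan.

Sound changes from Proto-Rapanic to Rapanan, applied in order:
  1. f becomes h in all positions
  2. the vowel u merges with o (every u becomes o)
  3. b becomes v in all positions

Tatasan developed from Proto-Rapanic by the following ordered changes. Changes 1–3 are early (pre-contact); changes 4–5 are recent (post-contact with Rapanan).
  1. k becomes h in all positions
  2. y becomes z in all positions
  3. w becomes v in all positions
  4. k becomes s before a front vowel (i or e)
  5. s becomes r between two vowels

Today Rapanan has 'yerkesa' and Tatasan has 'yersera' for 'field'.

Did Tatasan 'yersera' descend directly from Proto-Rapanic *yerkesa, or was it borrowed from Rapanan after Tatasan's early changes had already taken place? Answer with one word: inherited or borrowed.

borrowed

If inherited, *yerkesa would pass through all of Tatasan's changes:
Tatasan: *yerkesa
  yerkesa → yerhesa   [unconditioned shift]
  yerhesa → zerhesa   [unconditioned shift]
  zerhesa (rule 3 does not apply)
  zerhesa (rule 4 does not apply)
  zerhesa → zerhera   [rhotacism]
  giving Tatasan zerhera.
If borrowed from Rapanan 'yerkesa' after the early changes, it would undergo only the recent ones:
  rule 4 (palatalisation): yerkesa → yersesa
  rule 5 (rhotacism): yersesa → yersera
  ⇒ as a loan: yersera
Tatasan 'yersera' matches the loan outcome 'yersera', not the inherited 'zerhera' — it skipped the early Tatasan changes, so it was borrowed from Rapanan.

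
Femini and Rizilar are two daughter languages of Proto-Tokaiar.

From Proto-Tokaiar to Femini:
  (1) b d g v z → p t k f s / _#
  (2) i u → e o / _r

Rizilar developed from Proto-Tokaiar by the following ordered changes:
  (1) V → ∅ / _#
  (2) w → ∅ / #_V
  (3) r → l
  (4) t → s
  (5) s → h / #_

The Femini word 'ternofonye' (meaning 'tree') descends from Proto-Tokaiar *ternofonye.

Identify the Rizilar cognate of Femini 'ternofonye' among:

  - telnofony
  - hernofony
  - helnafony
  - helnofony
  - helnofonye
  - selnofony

Rizilar: *ternofonye > ternofony > telnofony > selnofony > helnofony  (by apocope, unconditioned shift, unconditioned shift, debuccalisation)
The other candidates each miss or misapply at least one Rizilar change.

helnofony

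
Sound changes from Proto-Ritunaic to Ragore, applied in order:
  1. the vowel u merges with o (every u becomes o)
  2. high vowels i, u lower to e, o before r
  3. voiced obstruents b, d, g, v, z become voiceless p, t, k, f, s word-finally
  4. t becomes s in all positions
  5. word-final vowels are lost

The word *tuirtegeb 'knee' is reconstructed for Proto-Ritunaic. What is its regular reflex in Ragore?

Ragore: *tuirtegeb
  tuirtegeb → toirtegeb   [vowel merger]
  toirtegeb → toertegeb   [pre-rhotic lowering]
  toertegeb → toertegep   [final devoicing]
  toertegep → soersegep   [unconditioned shift]
  soersegep (rule 5 does not apply)
  giving Ragore soersegep.

soersegep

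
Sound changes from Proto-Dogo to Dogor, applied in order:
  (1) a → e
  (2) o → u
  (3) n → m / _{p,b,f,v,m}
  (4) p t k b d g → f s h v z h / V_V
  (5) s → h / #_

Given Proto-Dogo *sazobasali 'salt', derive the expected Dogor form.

Dogor: *sazobasali
  sazobasali → sezobeseli   [vowel merger]
  sezobeseli → sezubeseli   [vowel merger]
  sezubeseli (rule 3 does not apply)
  sezubeseli → sezuveseli   [intervocalic lenition]
  sezuveseli → hezuveseli   [debuccalisation]
  giving Dogor hezuveseli.

hezuveseli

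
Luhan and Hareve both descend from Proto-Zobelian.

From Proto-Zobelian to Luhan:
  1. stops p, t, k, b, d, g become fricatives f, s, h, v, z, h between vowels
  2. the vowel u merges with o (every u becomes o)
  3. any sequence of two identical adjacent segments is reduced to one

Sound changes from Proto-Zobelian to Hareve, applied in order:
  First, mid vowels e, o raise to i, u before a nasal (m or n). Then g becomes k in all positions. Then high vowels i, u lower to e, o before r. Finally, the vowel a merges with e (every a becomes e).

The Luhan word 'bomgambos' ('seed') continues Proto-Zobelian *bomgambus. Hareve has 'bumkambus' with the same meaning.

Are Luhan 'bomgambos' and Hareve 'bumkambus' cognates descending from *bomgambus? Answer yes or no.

Derive the expected Hareve reflex of *bomgambus:
Hareve: *bomgambus > bumgambus > bumkambus > bumkembus  (by pre-nasal raising, unconditioned shift, vowel merger)
The regular Hareve reflex would be 'bumkembus', but the attested form is 'bumkambus'. The correspondence is irregular, so they are not cognates (the Hareve form has a different source).

no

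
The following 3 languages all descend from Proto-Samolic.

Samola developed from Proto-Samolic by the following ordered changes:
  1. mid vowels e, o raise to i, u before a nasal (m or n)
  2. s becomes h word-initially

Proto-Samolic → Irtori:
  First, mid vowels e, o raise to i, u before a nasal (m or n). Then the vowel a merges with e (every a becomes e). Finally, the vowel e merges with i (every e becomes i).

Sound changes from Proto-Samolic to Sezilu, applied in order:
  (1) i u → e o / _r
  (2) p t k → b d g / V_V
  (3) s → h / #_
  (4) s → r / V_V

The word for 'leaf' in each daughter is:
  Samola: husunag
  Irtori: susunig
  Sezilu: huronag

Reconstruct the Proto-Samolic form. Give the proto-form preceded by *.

*susonag

Position 6: Samola has a, Irtori has i, Sezilu has a. Samola preserves a here (none of its changes turn any other segment into a), so the proto-segment is *a.
Position 4: Samola has u, Irtori has u, Sezilu has o. Taking the neighbouring segments as reconstructed: Samola u could go back to *o or *u; Irtori u could go back to *o or *u; Sezilu o can only go back to *o — the one source consistent with every daughter is *o.
Continuing position by position gives *susonag; check it forward:
Samola: start from *susonag.
  rule 1 (pre-nasal raising): susonag → susunag
  rule 2 (debuccalisation): susunag → husunag
  ⇒ Samola husunag
Irtori: *susonag
  susonag → susunag   [pre-nasal raising]
  susunag → susuneg   [vowel merger]
  susuneg → susunig   [vowel merger]
  giving Irtori susunig.
Sezilu: *susonag
  susonag (rule 1 does not apply)
  susonag (rule 2 does not apply)
  susonag → husonag   [debuccalisation]
  husonag → huronag   [rhotacism]
  giving Sezilu huronag.
*susonag is the unique common source.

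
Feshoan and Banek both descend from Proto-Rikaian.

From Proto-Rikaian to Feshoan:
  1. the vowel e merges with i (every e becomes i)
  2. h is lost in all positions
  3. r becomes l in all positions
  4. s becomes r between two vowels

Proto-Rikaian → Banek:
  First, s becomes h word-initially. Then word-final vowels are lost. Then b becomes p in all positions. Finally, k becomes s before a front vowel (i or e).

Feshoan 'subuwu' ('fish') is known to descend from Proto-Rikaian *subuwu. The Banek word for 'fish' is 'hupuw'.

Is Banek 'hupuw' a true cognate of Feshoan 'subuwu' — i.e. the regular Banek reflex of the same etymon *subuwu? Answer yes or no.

yes

Derive the expected Banek reflex of *subuwu:
Banek: start from *subuwu.
  rule 1 (debuccalisation): subuwu → hubuwu
  rule 2 (apocope): hubuwu → hubuw
  rule 3 (unconditioned shift): hubuw → hupuw
  rule 4: no change — hupuw
  ⇒ Banek hupuw
Banek 'hupuw' matches the regular reflex exactly, so the pair is cognate.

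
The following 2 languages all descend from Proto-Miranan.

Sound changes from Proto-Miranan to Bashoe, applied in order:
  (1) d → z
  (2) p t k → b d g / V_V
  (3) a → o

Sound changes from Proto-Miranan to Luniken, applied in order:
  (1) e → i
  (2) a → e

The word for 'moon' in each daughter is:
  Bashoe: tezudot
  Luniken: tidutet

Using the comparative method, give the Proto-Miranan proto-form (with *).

*tedutat

Position 6: Bashoe has o, Luniken has e. In Luniken, e can only continue *a, so the proto-segment is *a.
Position 2: Bashoe has e, Luniken has i. Bashoe preserves e here (none of its changes turn any other segment into e), so the proto-segment is *e.
Position 3: Bashoe has z, Luniken has d. Luniken preserves d here (none of its changes turn any other segment into d), so the proto-segment is *d.
Continuing position by position gives *tedutat; check it forward:
Bashoe: *tedutat
  tedutat → tezutat   [unconditioned shift]
  tezutat → tezudat   [intervocalic voicing]
  tezudat → tezudot   [vowel merger]
  giving Bashoe tezudot.
Luniken: *tedutat > tidutat > tidutet  (by vowel merger, vowel merger)
*tedutat is the unique common source.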